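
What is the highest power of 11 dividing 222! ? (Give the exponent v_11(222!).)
v_11(222!) = 21

Legendre's formula: v_p(n!) = Σ_{k ≥ 1} ⌊n / p^k⌋. For p = 11, n = 222, the terms are:
  ⌊222/11^1⌋ = ⌊222/11⌋ = 20
  ⌊222/11^2⌋ = ⌊222/121⌋ = 1
(the next term ⌊222/11^3⌋ = 0, terminating the sum). Summing: v_11(222!) = 20 + 1 = 21.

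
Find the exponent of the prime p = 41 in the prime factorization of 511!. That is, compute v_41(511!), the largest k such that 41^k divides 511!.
v_41(511!) = 12

Legendre's formula: v_p(n!) = Σ_{k ≥ 1} ⌊n / p^k⌋. For p = 41, n = 511, the terms are:
  ⌊511/41^1⌋ = ⌊511/41⌋ = 12
(the next term ⌊511/41^2⌋ = 0, terminating the sum). Summing: v_41(511!) = 12 = 12.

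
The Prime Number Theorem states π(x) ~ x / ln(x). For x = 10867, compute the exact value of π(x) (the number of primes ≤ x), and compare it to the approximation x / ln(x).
π(10867) = 1322;  x/ln(x) ≈ 1169.31;  relative error ≈ 11.55%.

Directly count primes up to 10867: π(10867) = 1322. The PNT approximation gives 10867/ln(10867) ≈ 10867/9.29349 ≈ 1169.31. Relative error (π(x) − x/ln(x)) / π(x) ≈ 11.55%; the approximation is known to undercount slightly (Li(x) is a better estimate).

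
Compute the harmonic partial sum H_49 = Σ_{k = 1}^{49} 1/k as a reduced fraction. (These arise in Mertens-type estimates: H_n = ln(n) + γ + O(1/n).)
H_49 = 13881256687139135026631/3099044504245996706400

Direct summation: H_49 = 1 + 1/2 + ... + 1/49. The least common denominator is lcm(1, ..., 49) = 3099044504245996706400; over this denominator the numerator is 3099044504245996706400 + 1549522252122998353200 + 1033014834748665568800 + 774761126061499176600 + 619808900849199341280 + 516507417374332784400 + 442720643463713815200 + 387380563030749588300 + 344338278249555189600 + 309904450424599670640 + 281731318567817882400 + 258253708687166392200 + 238388038788153592800 + 221360321731856907600 + 206602966949733113760 + 193690281515374794150 + 182296735543882159200 + 172169139124777594800 + 163107605486631405600 + 154952225212299835320 + 147573547821237938400 + 140865659283908941200 + 134741065401999856800 + 129126854343583196100 + 123961780169839868256 + 119194019394076796400 + 114779426083185063200 + 110680160865928453800 + 106863603594689541600 + 103301483474866556880 + 99969177556322474400 + 96845140757687397075 + 93910439522605960800 + 91148367771941079600 + 88544128692742763040 + 86084569562388797400 + 83757959574216127200 + 81553802743315702800 + 79462679596051197600 + 77476112606149917660 + 75586451323073090400 + 73786773910618969200 + 72070802424325504800 + 70432829641954470600 + 68867655649911037920 + 67370532700999928400 + 65937117111616951200 + 64563427171791598050 + 63245806209101973600 = 13881256687139135026631, so H_49 = 13881256687139135026631/3099044504245996706400 (already in lowest terms) ≈ 4.47921. (The PNT-adjacent estimate ln(49) + γ ≈ 4.46904 matches within O(1/n).)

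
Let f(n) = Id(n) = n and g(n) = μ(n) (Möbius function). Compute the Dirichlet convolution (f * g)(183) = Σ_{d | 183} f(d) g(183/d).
(Id * μ)(183) = 120

Divisors of 183: [1, 3, 61, 183]. For each d | 183:
  d = 1: Id(1) · μ(183/1) = 1 · 1 = 1
  d = 3: Id(3) · μ(183/3) = 3 · -1 = -3
  d = 61: Id(61) · μ(183/61) = 61 · -1 = -61
  d = 183: Id(183) · μ(183/183) = 183 · 1 = 183
Summing: (Id * μ)(183) = 1 + -3 + -61 + 183 = 120.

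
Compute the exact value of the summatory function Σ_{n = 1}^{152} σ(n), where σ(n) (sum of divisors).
Σ_{n ≤ 152} σ(n) = 19056

Compute σ(n) for each 1 ≤ n ≤ 152: σ(1) = 1, σ(2) = 3, σ(3) = 4, σ(4) = 7, σ(5) = 6, σ(6) = 12, σ(7) = 8, σ(8) = 15, σ(9) = 13, σ(10) = 18, σ(11) = 12, σ(12) = 28, σ(13) = 14, σ(14) = 24, σ(15) = 24, σ(16) = 31, σ(17) = 18, σ(18) = 39, σ(19) = 20, σ(20) = 42, σ(21) = 32, σ(22) = 36, σ(23) = 24, σ(24) = 60, σ(25) = 31, σ(26) = 42, σ(27) = 40, σ(28) = 56, σ(29) = 30, σ(30) = 72, σ(31) = 32, σ(32) = 63, σ(33) = 48, σ(34) = 54, σ(35) = 48, σ(36) = 91, σ(37) = 38, σ(38) = 60, σ(39) = 56, σ(40) = 90, σ(41) = 42, σ(42) = 96, σ(43) = 44, σ(44) = 84, σ(45) = 78, σ(46) = 72, σ(47) = 48, σ(48) = 124, σ(49) = 57, σ(50) = 93, σ(51) = 72, σ(52) = 98, σ(53) = 54, σ(54) = 120, σ(55) = 72, σ(56) = 120, σ(57) = 80, σ(58) = 90, σ(59) = 60, σ(60) = 168, σ(61) = 62, σ(62) = 96, σ(63) = 104, σ(64) = 127, σ(65) = 84, σ(66) = 144, σ(67) = 68, σ(68) = 126, σ(69) = 96, σ(70) = 144, σ(71) = 72, σ(72) = 195, σ(73) = 74, σ(74) = 114, σ(75) = 124, σ(76) = 140, σ(77) = 96, σ(78) = 168, σ(79) = 80, σ(80) = 186, σ(81) = 121, σ(82) = 126, σ(83) = 84, σ(84) = 224, σ(85) = 108, σ(86) = 132, σ(87) = 120, σ(88) = 180, σ(89) = 90, σ(90) = 234, σ(91) = 112, σ(92) = 168, σ(93) = 128, σ(94) = 144, σ(95) = 120, σ(96) = 252, σ(97) = 98, σ(98) = 171, σ(99) = 156, σ(100) = 217, σ(101) = 102, σ(102) = 216, σ(103) = 104, σ(104) = 210, σ(105) = 192, σ(106) = 162, σ(107) = 108, σ(108) = 280, σ(109) = 110, σ(110) = 216, σ(111) = 152, σ(112) = 248, σ(113) = 114, σ(114) = 240, σ(115) = 144, σ(116) = 210, σ(117) = 182, σ(118) = 180, σ(119) = 144, σ(120) = 360, σ(121) = 133, σ(122) = 186, σ(123) = 168, σ(124) = 224, σ(125) = 156, σ(126) = 312, σ(127) = 128, σ(128) = 255, σ(129) = 176, σ(130) = 252, σ(131) = 132, σ(132) = 336, σ(133) = 160, σ(134) = 204, σ(135) = 240, σ(136) = 270, σ(137) = 138, σ(138) = 288, σ(139) = 140, σ(140) = 336, σ(141) = 192, σ(142) = 216, σ(143) = 168, σ(144) = 403, σ(145) = 180, σ(146) = 222, σ(147) = 228, σ(148) = 266, σ(149) = 150, σ(150) = 372, σ(151) = 152, σ(152) = 300. Summing all 152 values: 19056. (Average order: Σ_{n ≤ x} σ(n) ~ (π²/12) x². For x = 152, (π²/12)·152² ≈ 19002.28.)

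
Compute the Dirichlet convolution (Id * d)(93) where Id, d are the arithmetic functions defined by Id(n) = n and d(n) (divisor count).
(Id * d)(93) = 165

Divisors of 93: [1, 3, 31, 93]. For each d | 93:
  d = 1: Id(1) · d(93/1) = 1 · 4 = 4
  d = 3: Id(3) · d(93/3) = 3 · 2 = 6
  d = 31: Id(31) · d(93/31) = 31 · 2 = 62
  d = 93: Id(93) · d(93/93) = 93 · 1 = 93
Summing: (Id * d)(93) = 4 + 6 + 62 + 93 = 165.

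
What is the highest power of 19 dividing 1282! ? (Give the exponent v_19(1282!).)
v_19(1282!) = 70

Legendre's formula: v_p(n!) = Σ_{k ≥ 1} ⌊n / p^k⌋. For p = 19, n = 1282, the terms are:
  ⌊1282/19^1⌋ = ⌊1282/19⌋ = 67
  ⌊1282/19^2⌋ = ⌊1282/361⌋ = 3
(the next term ⌊1282/19^3⌋ = 0, terminating the sum). Summing: v_19(1282!) = 67 + 3 = 70.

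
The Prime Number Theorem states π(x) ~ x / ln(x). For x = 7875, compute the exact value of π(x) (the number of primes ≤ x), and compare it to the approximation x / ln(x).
π(7875) = 994;  x/ln(x) ≈ 877.78;  relative error ≈ 11.69%.

Directly count primes up to 7875: π(7875) = 994. The PNT approximation gives 7875/ln(7875) ≈ 7875/8.97145 ≈ 877.78. Relative error (π(x) − x/ln(x)) / π(x) ≈ 11.69%; the approximation is known to undercount slightly (Li(x) is a better estimate).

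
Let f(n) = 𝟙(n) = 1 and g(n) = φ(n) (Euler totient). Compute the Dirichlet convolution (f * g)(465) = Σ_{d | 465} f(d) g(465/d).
(𝟙 * φ)(465) = 465

Divisors of 465: [1, 3, 5, 15, 31, 93, 155, 465]. For each d | 465:
  d = 1: 𝟙(1) · φ(465/1) = 1 · 240 = 240
  d = 3: 𝟙(3) · φ(465/3) = 1 · 120 = 120
  d = 5: 𝟙(5) · φ(465/5) = 1 · 60 = 60
  d = 15: 𝟙(15) · φ(465/15) = 1 · 30 = 30
  d = 31: 𝟙(31) · φ(465/31) = 1 · 8 = 8
  d = 93: 𝟙(93) · φ(465/93) = 1 · 4 = 4
  d = 155: 𝟙(155) · φ(465/155) = 1 · 2 = 2
  d = 465: 𝟙(465) · φ(465/465) = 1 · 1 = 1
Summing: (𝟙 * φ)(465) = 240 + 120 + 60 + 30 + 8 + 4 + 2 + 1 = 465.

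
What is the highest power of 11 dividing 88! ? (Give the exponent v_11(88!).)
v_11(88!) = 8

Legendre's formula: v_p(n!) = Σ_{k ≥ 1} ⌊n / p^k⌋. For p = 11, n = 88, the terms are:
  ⌊88/11^1⌋ = ⌊88/11⌋ = 8
(the next term ⌊88/11^2⌋ = 0, terminating the sum). Summing: v_11(88!) = 8 = 8.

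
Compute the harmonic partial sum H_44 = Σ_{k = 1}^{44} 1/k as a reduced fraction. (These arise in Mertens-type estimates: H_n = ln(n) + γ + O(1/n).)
H_44 = 5884182435213075787/1345655451257488800

Direct summation: H_44 = 1 + 1/2 + ... + 1/44. The least common denominator is lcm(1, ..., 44) = 9419588158802421600; over this denominator the numerator is 9419588158802421600 + 4709794079401210800 + 3139862719600807200 + 2354897039700605400 + 1883917631760484320 + 1569931359800403600 + 1345655451257488800 + 1177448519850302700 + 1046620906533602400 + 941958815880242160 + 856326196254765600 + 784965679900201800 + 724583704523263200 + 672827725628744400 + 627972543920161440 + 588724259925151350 + 554093421106024800 + 523310453266801200 + 495767797831706400 + 470979407940121080 + 448551817085829600 + 428163098127382800 + 409547311252279200 + 392482839950100900 + 376783526352096864 + 362291852261631600 + 348873635511200800 + 336413862814372200 + 324813384786290400 + 313986271960080720 + 303857682542013600 + 294362129962575675 + 285442065418255200 + 277046710553012400 + 269131090251497760 + 261655226633400600 + 254583463751416800 + 247883898915853200 + 241527901507754400 + 235489703970060540 + 229746052653717600 + 224275908542914800 + 219060189739591200 + 214081549063691400 = 41189277046491530509, so H_44 = 41189277046491530509/9419588158802421600; reducing by gcd(41189277046491530509, 9419588158802421600) = 7 gives 5884182435213075787/1345655451257488800 ≈ 4.37273. (The PNT-adjacent estimate ln(44) + γ ≈ 4.36141 matches within O(1/n).)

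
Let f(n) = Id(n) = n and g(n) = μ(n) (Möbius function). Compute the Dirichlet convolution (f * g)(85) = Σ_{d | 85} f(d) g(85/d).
(Id * μ)(85) = 64

Divisors of 85: [1, 5, 17, 85]. For each d | 85:
  d = 1: Id(1) · μ(85/1) = 1 · 1 = 1
  d = 5: Id(5) · μ(85/5) = 5 · -1 = -5
  d = 17: Id(17) · μ(85/17) = 17 · -1 = -17
  d = 85: Id(85) · μ(85/85) = 85 · 1 = 85
Summing: (Id * μ)(85) = 1 + -5 + -17 + 85 = 64.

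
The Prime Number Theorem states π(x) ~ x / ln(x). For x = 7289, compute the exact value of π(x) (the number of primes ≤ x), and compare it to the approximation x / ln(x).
π(7289) = 929;  x/ln(x) ≈ 819.53;  relative error ≈ 11.78%.

Directly count primes up to 7289: π(7289) = 929. The PNT approximation gives 7289/ln(7289) ≈ 7289/8.89412 ≈ 819.53. Relative error (π(x) − x/ln(x)) / π(x) ≈ 11.78%; the approximation is known to undercount slightly (Li(x) is a better estimate).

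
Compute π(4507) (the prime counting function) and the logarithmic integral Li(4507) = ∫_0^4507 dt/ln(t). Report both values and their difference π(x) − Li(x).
π(4507) = 611;  Li(4507) ≈ 626.05;  π(x) − Li(x) ≈ -15.05.

Direct count of primes ≤ 4507 gives π(4507) = 611. Numerical evaluation of the logarithmic integral gives Li(4507) ≈ 626.05. The difference π(x) − Li(x) ≈ -15.05 is typically negative for small/moderate x (Li(x) overestimates), though Littlewood's theorem shows this sign changes infinitely often.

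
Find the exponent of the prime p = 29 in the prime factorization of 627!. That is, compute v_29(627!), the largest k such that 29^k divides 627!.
v_29(627!) = 21

Legendre's formula: v_p(n!) = Σ_{k ≥ 1} ⌊n / p^k⌋. For p = 29, n = 627, the terms are:
  ⌊627/29^1⌋ = ⌊627/29⌋ = 21
(the next term ⌊627/29^2⌋ = 0, terminating the sum). Summing: v_29(627!) = 21 = 21.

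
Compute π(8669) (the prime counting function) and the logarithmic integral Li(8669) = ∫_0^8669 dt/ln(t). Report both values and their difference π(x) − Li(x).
π(8669) = 1079;  Li(8669) ≈ 1100.52;  π(x) − Li(x) ≈ -21.52.

Direct count of primes ≤ 8669 gives π(8669) = 1079. Numerical evaluation of the logarithmic integral gives Li(8669) ≈ 1100.52. The difference π(x) − Li(x) ≈ -21.52 is typically negative for small/moderate x (Li(x) overestimates), though Littlewood's theorem shows this sign changes infinitely often.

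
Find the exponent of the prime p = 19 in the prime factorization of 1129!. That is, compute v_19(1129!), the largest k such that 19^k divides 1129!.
v_19(1129!) = 62

Legendre's formula: v_p(n!) = Σ_{k ≥ 1} ⌊n / p^k⌋. For p = 19, n = 1129, the terms are:
  ⌊1129/19^1⌋ = ⌊1129/19⌋ = 59
  ⌊1129/19^2⌋ = ⌊1129/361⌋ = 3
(the next term ⌊1129/19^3⌋ = 0, terminating the sum). Summing: v_19(1129!) = 59 + 3 = 62.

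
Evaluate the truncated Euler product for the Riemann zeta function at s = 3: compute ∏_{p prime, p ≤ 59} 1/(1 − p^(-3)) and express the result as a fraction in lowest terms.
∏ = 115000146464778681614198126342037237932886401/95672294696528702067767313816624165235458048

The primes p ≤ 59 are [2, 3, 5, 7, 11, 13, 17, 19, 23, 29, 31, 37, 41, 43, 47, 53, 59]. For each prime, (1 − 1/p^3)^(-1) = p^3 / (p^3 − 1). The product is (1 − 1/2^3)^(-1), (1 − 1/3^3)^(-1), (1 − 1/5^3)^(-1), (1 − 1/7^3)^(-1), (1 − 1/11^3)^(-1), (1 − 1/13^3)^(-1), (1 − 1/17^3)^(-1), (1 − 1/19^3)^(-1), (1 − 1/23^3)^(-1), (1 − 1/29^3)^(-1), (1 − 1/31^3)^(-1), (1 − 1/37^3)^(-1), (1 − 1/41^3)^(-1), (1 − 1/43^3)^(-1), (1 − 1/47^3)^(-1), (1 − 1/53^3)^(-1), (1 − 1/59^3)^(-1) = ∏ p^3 / (p^3 − 1) = 115000146464778681614198126342037237932886401/95672294696528702067767313816624165235458048.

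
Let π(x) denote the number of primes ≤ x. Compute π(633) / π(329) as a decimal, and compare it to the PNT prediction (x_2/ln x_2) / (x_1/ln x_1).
π(633)/π(329) = 115/66 ≈ 1.7424;  PNT prediction ≈ 1.7288.

π(329) = 66 and π(633) = 115, so π(633)/π(329) ≈ 1.7424. The PNT-predicted ratio is (633/ln(633)) / (329/ln(329)) ≈ 1.7288. The two agree to within a few percent, as expected.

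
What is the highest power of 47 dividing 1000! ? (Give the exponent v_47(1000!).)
v_47(1000!) = 21

Legendre's formula: v_p(n!) = Σ_{k ≥ 1} ⌊n / p^k⌋. For p = 47, n = 1000, the terms are:
  ⌊1000/47^1⌋ = ⌊1000/47⌋ = 21
(the next term ⌊1000/47^2⌋ = 0, terminating the sum). Summing: v_47(1000!) = 21 = 21.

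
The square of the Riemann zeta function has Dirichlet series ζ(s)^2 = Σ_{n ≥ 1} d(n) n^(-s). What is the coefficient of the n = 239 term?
d(239) = 2

ζ(s)^2 = (Σ 1/m^s)(Σ 1/k^s). The coefficient of 1/n^s in the product is the number of ordered pairs (m, k) with mk = n, which equals d(n). For n = 239, divisors are [1, 239], so d(239) = 2.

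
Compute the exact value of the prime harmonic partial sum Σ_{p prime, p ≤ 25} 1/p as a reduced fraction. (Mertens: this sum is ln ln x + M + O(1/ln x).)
Σ 1/p = 334406399/223092870

π(25) = 9, so the primes ≤ 25 are [2, 3, 5, 7, 11, 13, 17, 19, 23]. Summing 1/p over these primes: 334406399/223092870 ≈ 1.4990. Mertens estimate ln ln(25) + 0.2615 ≈ 1.4305.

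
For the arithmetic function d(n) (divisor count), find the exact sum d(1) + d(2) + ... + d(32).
Σ_{n ≤ 32} d(n) = 119

Compute d(n) for each 1 ≤ n ≤ 32: d(1) = 1, d(2) = 2, d(3) = 2, d(4) = 3, d(5) = 2, d(6) = 4, d(7) = 2, d(8) = 4, d(9) = 3, d(10) = 4, d(11) = 2, d(12) = 6, d(13) = 2, d(14) = 4, d(15) = 4, d(16) = 5, d(17) = 2, d(18) = 6, d(19) = 2, d(20) = 6, d(21) = 4, d(22) = 4, d(23) = 2, d(24) = 8, d(25) = 3, d(26) = 4, d(27) = 4, d(28) = 6, d(29) = 2, d(30) = 8, d(31) = 2, d(32) = 6. Summing all 32 values: 119. (Dirichlet's divisor formula: Σ_{n ≤ x} d(n) = x ln(x) + (2γ − 1) x + O(√x). For x = 32, the asymptotic estimate is ≈ 115.85.)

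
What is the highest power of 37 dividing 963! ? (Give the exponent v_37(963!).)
v_37(963!) = 26

Legendre's formula: v_p(n!) = Σ_{k ≥ 1} ⌊n / p^k⌋. For p = 37, n = 963, the terms are:
  ⌊963/37^1⌋ = ⌊963/37⌋ = 26
(the next term ⌊963/37^2⌋ = 0, terminating the sum). Summing: v_37(963!) = 26 = 26.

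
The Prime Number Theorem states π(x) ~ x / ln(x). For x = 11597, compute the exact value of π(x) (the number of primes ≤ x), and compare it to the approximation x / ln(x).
π(11597) = 1396;  x/ln(x) ≈ 1239.19;  relative error ≈ 11.23%.

Directly count primes up to 11597: π(11597) = 1396. The PNT approximation gives 11597/ln(11597) ≈ 11597/9.35850 ≈ 1239.19. Relative error (π(x) − x/ln(x)) / π(x) ≈ 11.23%; the approximation is known to undercount slightly (Li(x) is a better estimate).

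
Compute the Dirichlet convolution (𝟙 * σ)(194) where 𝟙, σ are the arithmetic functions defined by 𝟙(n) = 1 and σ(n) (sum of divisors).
(𝟙 * σ)(194) = 396

Divisors of 194: [1, 2, 97, 194]. For each d | 194:
  d = 1: 𝟙(1) · σ(194/1) = 1 · 294 = 294
  d = 2: 𝟙(2) · σ(194/2) = 1 · 98 = 98
  d = 97: 𝟙(97) · σ(194/97) = 1 · 3 = 3
  d = 194: 𝟙(194) · σ(194/194) = 1 · 1 = 1
Summing: (𝟙 * σ)(194) = 294 + 98 + 3 + 1 = 396.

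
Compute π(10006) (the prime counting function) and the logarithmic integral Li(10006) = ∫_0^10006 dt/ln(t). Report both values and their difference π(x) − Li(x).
π(10006) = 1229;  Li(10006) ≈ 1246.79;  π(x) − Li(x) ≈ -17.79.

Direct count of primes ≤ 10006 gives π(10006) = 1229. Numerical evaluation of the logarithmic integral gives Li(10006) ≈ 1246.79. The difference π(x) − Li(x) ≈ -17.79 is typically negative for small/moderate x (Li(x) overestimates), though Littlewood's theorem shows this sign changes infinitely often.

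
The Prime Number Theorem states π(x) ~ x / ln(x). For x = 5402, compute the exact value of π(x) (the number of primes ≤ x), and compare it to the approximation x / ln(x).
π(5402) = 712;  x/ln(x) ≈ 628.54;  relative error ≈ 11.72%.

Directly count primes up to 5402: π(5402) = 712. The PNT approximation gives 5402/ln(5402) ≈ 5402/8.59452 ≈ 628.54. Relative error (π(x) − x/ln(x)) / π(x) ≈ 11.72%; the approximation is known to undercount slightly (Li(x) is a better estimate).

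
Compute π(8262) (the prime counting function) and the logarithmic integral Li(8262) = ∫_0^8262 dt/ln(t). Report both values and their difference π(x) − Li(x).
π(8262) = 1035;  Li(8262) ≈ 1055.52;  π(x) − Li(x) ≈ -20.52.

Direct count of primes ≤ 8262 gives π(8262) = 1035. Numerical evaluation of the logarithmic integral gives Li(8262) ≈ 1055.52. The difference π(x) − Li(x) ≈ -20.52 is typically negative for small/moderate x (Li(x) overestimates), though Littlewood's theorem shows this sign changes infinitely often.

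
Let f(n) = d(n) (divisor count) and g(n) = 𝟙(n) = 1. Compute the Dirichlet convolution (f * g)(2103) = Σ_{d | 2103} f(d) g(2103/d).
(d * 𝟙)(2103) = 9

Divisors of 2103: [1, 3, 701, 2103]. For each d | 2103:
  d = 1: d(1) · 𝟙(2103/1) = 1 · 1 = 1
  d = 3: d(3) · 𝟙(2103/3) = 2 · 1 = 2
  d = 701: d(701) · 𝟙(2103/701) = 2 · 1 = 2
  d = 2103: d(2103) · 𝟙(2103/2103) = 4 · 1 = 4
Summing: (d * 𝟙)(2103) = 1 + 2 + 2 + 4 = 9.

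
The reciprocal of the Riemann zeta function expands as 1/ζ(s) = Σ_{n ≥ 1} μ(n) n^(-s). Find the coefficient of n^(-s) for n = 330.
μ(330) = 1

Factor n = 330 = 2 · 3 · 5 · 11. μ(n) = 0 if any exponent ≥ 2 (not squarefree); otherwise μ(n) = (−1)^{ω(n)} where ω(n) is the number of distinct prime factors. Applying: μ(330) = 1.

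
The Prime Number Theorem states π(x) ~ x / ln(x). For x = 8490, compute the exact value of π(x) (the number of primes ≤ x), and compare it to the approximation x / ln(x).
π(8490) = 1059;  x/ln(x) ≈ 938.47;  relative error ≈ 11.38%.

Directly count primes up to 8490: π(8490) = 1059. The PNT approximation gives 8490/ln(8490) ≈ 8490/9.04664 ≈ 938.47. Relative error (π(x) − x/ln(x)) / π(x) ≈ 11.38%; the approximation is known to undercount slightly (Li(x) is a better estimate).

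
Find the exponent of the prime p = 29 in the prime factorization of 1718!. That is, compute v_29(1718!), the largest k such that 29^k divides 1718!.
v_29(1718!) = 61

Legendre's formula: v_p(n!) = Σ_{k ≥ 1} ⌊n / p^k⌋. For p = 29, n = 1718, the terms are:
  ⌊1718/29^1⌋ = ⌊1718/29⌋ = 59
  ⌊1718/29^2⌋ = ⌊1718/841⌋ = 2
(the next term ⌊1718/29^3⌋ = 0, terminating the sum). Summing: v_29(1718!) = 59 + 2 = 61.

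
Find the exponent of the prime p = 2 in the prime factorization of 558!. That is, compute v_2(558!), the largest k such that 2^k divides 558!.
v_2(558!) = 553

Legendre's formula: v_p(n!) = Σ_{k ≥ 1} ⌊n / p^k⌋. For p = 2, n = 558, the terms are:
  ⌊558/2^1⌋ = ⌊558/2⌋ = 279
  ⌊558/2^2⌋ = ⌊558/4⌋ = 139
  ⌊558/2^3⌋ = ⌊558/8⌋ = 69
  ⌊558/2^4⌋ = ⌊558/16⌋ = 34
  ⌊558/2^5⌋ = ⌊558/32⌋ = 17
  ⌊558/2^6⌋ = ⌊558/64⌋ = 8
  ⌊558/2^7⌋ = ⌊558/128⌋ = 4
  ⌊558/2^8⌋ = ⌊558/256⌋ = 2
  ⌊558/2^9⌋ = ⌊558/512⌋ = 1
(the next term ⌊558/2^10⌋ = 0, terminating the sum). Summing: v_2(558!) = 279 + 139 + 69 + 34 + 17 + 8 + 4 + 2 + 1 = 553.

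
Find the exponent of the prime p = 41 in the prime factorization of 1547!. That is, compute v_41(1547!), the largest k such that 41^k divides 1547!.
v_41(1547!) = 37

Legendre's formula: v_p(n!) = Σ_{k ≥ 1} ⌊n / p^k⌋. For p = 41, n = 1547, the terms are:
  ⌊1547/41^1⌋ = ⌊1547/41⌋ = 37
(the next term ⌊1547/41^2⌋ = 0, terminating the sum). Summing: v_41(1547!) = 37 = 37.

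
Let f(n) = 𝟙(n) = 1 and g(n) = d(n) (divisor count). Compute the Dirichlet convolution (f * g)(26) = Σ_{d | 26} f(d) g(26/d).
(𝟙 * d)(26) = 9

Divisors of 26: [1, 2, 13, 26]. For each d | 26:
  d = 1: 𝟙(1) · d(26/1) = 1 · 4 = 4
  d = 2: 𝟙(2) · d(26/2) = 1 · 2 = 2
  d = 13: 𝟙(13) · d(26/13) = 1 · 2 = 2
  d = 26: 𝟙(26) · d(26/26) = 1 · 1 = 1
Summing: (𝟙 * d)(26) = 4 + 2 + 2 + 1 = 9.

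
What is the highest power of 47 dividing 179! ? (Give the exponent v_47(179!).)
v_47(179!) = 3

Legendre's formula: v_p(n!) = Σ_{k ≥ 1} ⌊n / p^k⌋. For p = 47, n = 179, the terms are:
  ⌊179/47^1⌋ = ⌊179/47⌋ = 3
(the next term ⌊179/47^2⌋ = 0, terminating the sum). Summing: v_47(179!) = 3 = 3.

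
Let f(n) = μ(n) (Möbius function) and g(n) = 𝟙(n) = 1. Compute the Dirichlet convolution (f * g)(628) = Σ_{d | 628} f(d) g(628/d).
(μ * 𝟙)(628) = 0

Divisors of 628: [1, 2, 4, 157, 314, 628]. For each d | 628:
  d = 1: μ(1) · 𝟙(628/1) = 1 · 1 = 1
  d = 2: μ(2) · 𝟙(628/2) = -1 · 1 = -1
  d = 4: μ(4) · 𝟙(628/4) = 0 · 1 = 0
  d = 157: μ(157) · 𝟙(628/157) = -1 · 1 = -1
  d = 314: μ(314) · 𝟙(628/314) = 1 · 1 = 1
  d = 628: μ(628) · 𝟙(628/628) = 0 · 1 = 0
Summing: (μ * 𝟙)(628) = 1 + -1 + 0 + -1 + 1 + 0 = 0.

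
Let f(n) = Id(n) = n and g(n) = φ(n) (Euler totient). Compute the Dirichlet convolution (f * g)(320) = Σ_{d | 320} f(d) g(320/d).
(Id * φ)(320) = 2304

Divisors of 320: [1, 2, 4, 5, 8, 10, 16, 20, 32, 40, 64, 80, 160, 320]. For each d | 320:
  d = 1: Id(1) · φ(320/1) = 1 · 128 = 128
  d = 2: Id(2) · φ(320/2) = 2 · 64 = 128
  d = 4: Id(4) · φ(320/4) = 4 · 32 = 128
  d = 5: Id(5) · φ(320/5) = 5 · 32 = 160
  d = 8: Id(8) · φ(320/8) = 8 · 16 = 128
  d = 10: Id(10) · φ(320/10) = 10 · 16 = 160
  d = 16: Id(16) · φ(320/16) = 16 · 8 = 128
  d = 20: Id(20) · φ(320/20) = 20 · 8 = 160
  d = 32: Id(32) · φ(320/32) = 32 · 4 = 128
  d = 40: Id(40) · φ(320/40) = 40 · 4 = 160
  d = 64: Id(64) · φ(320/64) = 64 · 4 = 256
  d = 80: Id(80) · φ(320/80) = 80 · 2 = 160
  d = 160: Id(160) · φ(320/160) = 160 · 1 = 160
  d = 320: Id(320) · φ(320/320) = 320 · 1 = 320
Summing: (Id * φ)(320) = 128 + 128 + 128 + 160 + 128 + 160 + 128 + 160 + 128 + 160 + 256 + 160 + 160 + 320 = 2304.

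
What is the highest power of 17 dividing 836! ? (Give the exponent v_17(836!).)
v_17(836!) = 51

Legendre's formula: v_p(n!) = Σ_{k ≥ 1} ⌊n / p^k⌋. For p = 17, n = 836, the terms are:
  ⌊836/17^1⌋ = ⌊836/17⌋ = 49
  ⌊836/17^2⌋ = ⌊836/289⌋ = 2
(the next term ⌊836/17^3⌋ = 0, terminating the sum). Summing: v_17(836!) = 49 + 2 = 51.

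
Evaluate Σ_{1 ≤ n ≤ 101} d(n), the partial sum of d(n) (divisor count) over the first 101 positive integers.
Σ_{n ≤ 101} d(n) = 484

Compute d(n) for each 1 ≤ n ≤ 101: d(1) = 1, d(2) = 2, d(3) = 2, d(4) = 3, d(5) = 2, d(6) = 4, d(7) = 2, d(8) = 4, d(9) = 3, d(10) = 4, d(11) = 2, d(12) = 6, d(13) = 2, d(14) = 4, d(15) = 4, d(16) = 5, d(17) = 2, d(18) = 6, d(19) = 2, d(20) = 6, d(21) = 4, d(22) = 4, d(23) = 2, d(24) = 8, d(25) = 3, d(26) = 4, d(27) = 4, d(28) = 6, d(29) = 2, d(30) = 8, d(31) = 2, d(32) = 6, d(33) = 4, d(34) = 4, d(35) = 4, d(36) = 9, d(37) = 2, d(38) = 4, d(39) = 4, d(40) = 8, d(41) = 2, d(42) = 8, d(43) = 2, d(44) = 6, d(45) = 6, d(46) = 4, d(47) = 2, d(48) = 10, d(49) = 3, d(50) = 6, d(51) = 4, d(52) = 6, d(53) = 2, d(54) = 8, d(55) = 4, d(56) = 8, d(57) = 4, d(58) = 4, d(59) = 2, d(60) = 12, d(61) = 2, d(62) = 4, d(63) = 6, d(64) = 7, d(65) = 4, d(66) = 8, d(67) = 2, d(68) = 6, d(69) = 4, d(70) = 8, d(71) = 2, d(72) = 12, d(73) = 2, d(74) = 4, d(75) = 6, d(76) = 6, d(77) = 4, d(78) = 8, d(79) = 2, d(80) = 10, d(81) = 5, d(82) = 4, d(83) = 2, d(84) = 12, d(85) = 4, d(86) = 4, d(87) = 4, d(88) = 8, d(89) = 2, d(90) = 12, d(91) = 4, d(92) = 6, d(93) = 4, d(94) = 4, d(95) = 4, d(96) = 12, d(97) = 2, d(98) = 6, d(99) = 6, d(100) = 9, d(101) = 2. Summing all 101 values: 484. (Dirichlet's divisor formula: Σ_{n ≤ x} d(n) = x ln(x) + (2γ − 1) x + O(√x). For x = 101, the asymptotic estimate is ≈ 481.72.)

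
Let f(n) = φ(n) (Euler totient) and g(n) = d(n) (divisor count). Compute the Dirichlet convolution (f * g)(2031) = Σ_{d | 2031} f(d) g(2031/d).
(φ * d)(2031) = 2712

Divisors of 2031: [1, 3, 677, 2031]. For each d | 2031:
  d = 1: φ(1) · d(2031/1) = 1 · 4 = 4
  d = 3: φ(3) · d(2031/3) = 2 · 2 = 4
  d = 677: φ(677) · d(2031/677) = 676 · 2 = 1352
  d = 2031: φ(2031) · d(2031/2031) = 1352 · 1 = 1352
Summing: (φ * d)(2031) = 4 + 4 + 1352 + 1352 = 2712.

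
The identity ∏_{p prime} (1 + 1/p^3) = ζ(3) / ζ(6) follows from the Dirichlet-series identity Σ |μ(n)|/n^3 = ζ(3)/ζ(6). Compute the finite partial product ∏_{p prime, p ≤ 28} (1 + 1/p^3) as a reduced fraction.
∏ = 16117288424681472/13642976755448975

The primes p ≤ 28 are [2, 3, 5, 7, 11, 13, 17, 19, 23]. For each, (1 + 1/p^3) = (p^3 + 1)/p^3. Multiplying these fractions over p ∈ [2, 3, 5, 7, 11, 13, 17, 19, 23] gives 16117288424681472/13642976755448975. (In the limit P → ∞ this tends to ζ(3)/ζ(6).)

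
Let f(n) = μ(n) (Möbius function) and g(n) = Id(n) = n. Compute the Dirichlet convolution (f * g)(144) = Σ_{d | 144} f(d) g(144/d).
(μ * Id)(144) = 48

Divisors of 144: [1, 2, 3, 4, 6, 8, 9, 12, 16, 18, 24, 36, 48, 72, 144]. For each d | 144:
  d = 1: μ(1) · Id(144/1) = 1 · 144 = 144
  d = 2: μ(2) · Id(144/2) = -1 · 72 = -72
  d = 3: μ(3) · Id(144/3) = -1 · 48 = -48
  d = 4: μ(4) · Id(144/4) = 0 · 36 = 0
  d = 6: μ(6) · Id(144/6) = 1 · 24 = 24
  d = 8: μ(8) · Id(144/8) = 0 · 18 = 0
  d = 9: μ(9) · Id(144/9) = 0 · 16 = 0
  d = 12: μ(12) · Id(144/12) = 0 · 12 = 0
  d = 16: μ(16) · Id(144/16) = 0 · 9 = 0
  d = 18: μ(18) · Id(144/18) = 0 · 8 = 0
  d = 24: μ(24) · Id(144/24) = 0 · 6 = 0
  d = 36: μ(36) · Id(144/36) = 0 · 4 = 0
  d = 48: μ(48) · Id(144/48) = 0 · 3 = 0
  d = 72: μ(72) · Id(144/72) = 0 · 2 = 0
  d = 144: μ(144) · Id(144/144) = 0 · 1 = 0
Summing: (μ * Id)(144) = 144 + -72 + -48 + 0 + 24 + 0 + 0 + 0 + 0 + 0 + 0 + 0 + 0 + 0 + 0 = 48.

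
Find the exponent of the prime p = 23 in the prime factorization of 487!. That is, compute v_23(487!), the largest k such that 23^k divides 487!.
v_23(487!) = 21

Legendre's formula: v_p(n!) = Σ_{k ≥ 1} ⌊n / p^k⌋. For p = 23, n = 487, the terms are:
  ⌊487/23^1⌋ = ⌊487/23⌋ = 21
(the next term ⌊487/23^2⌋ = 0, terminating the sum). Summing: v_23(487!) = 21 = 21.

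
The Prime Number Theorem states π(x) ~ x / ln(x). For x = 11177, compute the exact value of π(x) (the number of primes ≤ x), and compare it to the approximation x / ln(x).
π(11177) = 1355;  x/ln(x) ≈ 1199.04;  relative error ≈ 11.51%.

Directly count primes up to 11177: π(11177) = 1355. The PNT approximation gives 11177/ln(11177) ≈ 11177/9.32161 ≈ 1199.04. Relative error (π(x) − x/ln(x)) / π(x) ≈ 11.51%; the approximation is known to undercount slightly (Li(x) is a better estimate).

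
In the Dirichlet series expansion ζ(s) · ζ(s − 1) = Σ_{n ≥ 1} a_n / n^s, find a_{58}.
σ(58) = 90

In the product (Σ m^0/m^s)(Σ k / k^s) = Σ (Σ_{d | n} d) / n^s, the coefficient of 1/n^s is σ(n) = Σ_{d | n} d. For n = 58, divisors are [1, 2, 29, 58]; summing: σ(58) = 90.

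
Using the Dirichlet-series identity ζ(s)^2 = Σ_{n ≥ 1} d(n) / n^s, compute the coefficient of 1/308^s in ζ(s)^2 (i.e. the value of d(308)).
d(308) = 12

ζ(s)^2 = (Σ 1/m^s)(Σ 1/k^s). The coefficient of 1/n^s in the product is the number of ordered pairs (m, k) with mk = n, which equals d(n). For n = 308, divisors are [1, 2, 4, 7, 11, 14, 22, 28, 44, 77, 154, 308], so d(308) = 12.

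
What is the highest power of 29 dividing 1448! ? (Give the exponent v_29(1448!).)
v_29(1448!) = 50

Legendre's formula: v_p(n!) = Σ_{k ≥ 1} ⌊n / p^k⌋. For p = 29, n = 1448, the terms are:
  ⌊1448/29^1⌋ = ⌊1448/29⌋ = 49
  ⌊1448/29^2⌋ = ⌊1448/841⌋ = 1
(the next term ⌊1448/29^3⌋ = 0, terminating the sum). Summing: v_29(1448!) = 49 + 1 = 50.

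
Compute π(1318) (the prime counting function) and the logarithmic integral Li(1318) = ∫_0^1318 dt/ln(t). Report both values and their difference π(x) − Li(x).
π(1318) = 214;  Li(1318) ≈ 222.71;  π(x) − Li(x) ≈ -8.71.

Direct count of primes ≤ 1318 gives π(1318) = 214. Numerical evaluation of the logarithmic integral gives Li(1318) ≈ 222.71. The difference π(x) − Li(x) ≈ -8.71 is typically negative for small/moderate x (Li(x) overestimates), though Littlewood's theorem shows this sign changes infinitely often.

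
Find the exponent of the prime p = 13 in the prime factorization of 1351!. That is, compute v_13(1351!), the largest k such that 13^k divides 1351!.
v_13(1351!) = 110

Legendre's formula: v_p(n!) = Σ_{k ≥ 1} ⌊n / p^k⌋. For p = 13, n = 1351, the terms are:
  ⌊1351/13^1⌋ = ⌊1351/13⌋ = 103
  ⌊1351/13^2⌋ = ⌊1351/169⌋ = 7
(the next term ⌊1351/13^3⌋ = 0, terminating the sum). Summing: v_13(1351!) = 103 + 7 = 110.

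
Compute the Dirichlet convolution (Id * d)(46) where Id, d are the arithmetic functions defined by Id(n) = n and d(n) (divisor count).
(Id * d)(46) = 100

Divisors of 46: [1, 2, 23, 46]. For each d | 46:
  d = 1: Id(1) · d(46/1) = 1 · 4 = 4
  d = 2: Id(2) · d(46/2) = 2 · 2 = 4
  d = 23: Id(23) · d(46/23) = 23 · 2 = 46
  d = 46: Id(46) · d(46/46) = 46 · 1 = 46
Summing: (Id * d)(46) = 4 + 4 + 46 + 46 = 100.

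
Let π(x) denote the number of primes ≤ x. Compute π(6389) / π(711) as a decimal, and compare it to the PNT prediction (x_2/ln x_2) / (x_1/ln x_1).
π(6389)/π(711) = 833/127 ≈ 6.5591;  PNT prediction ≈ 6.7342.

π(711) = 127 and π(6389) = 833, so π(6389)/π(711) ≈ 6.5591. The PNT-predicted ratio is (6389/ln(6389)) / (711/ln(711)) ≈ 6.7342. The two agree to within a few percent, as expected.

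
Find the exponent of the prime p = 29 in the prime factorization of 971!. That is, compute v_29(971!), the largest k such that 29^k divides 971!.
v_29(971!) = 34

Legendre's formula: v_p(n!) = Σ_{k ≥ 1} ⌊n / p^k⌋. For p = 29, n = 971, the terms are:
  ⌊971/29^1⌋ = ⌊971/29⌋ = 33
  ⌊971/29^2⌋ = ⌊971/841⌋ = 1
(the next term ⌊971/29^3⌋ = 0, terminating the sum). Summing: v_29(971!) = 33 + 1 = 34.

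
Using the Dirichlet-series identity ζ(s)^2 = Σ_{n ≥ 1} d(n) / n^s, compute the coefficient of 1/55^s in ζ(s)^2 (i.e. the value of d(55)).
d(55) = 4

ζ(s)^2 = (Σ 1/m^s)(Σ 1/k^s). The coefficient of 1/n^s in the product is the number of ordered pairs (m, k) with mk = n, which equals d(n). For n = 55, divisors are [1, 5, 11, 55], so d(55) = 4.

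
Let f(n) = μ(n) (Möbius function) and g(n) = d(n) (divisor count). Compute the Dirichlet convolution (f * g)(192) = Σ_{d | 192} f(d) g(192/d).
(μ * d)(192) = 1

Divisors of 192: [1, 2, 3, 4, 6, 8, 12, 16, 24, 32, 48, 64, 96, 192]. For each d | 192:
  d = 1: μ(1) · d(192/1) = 1 · 14 = 14
  d = 2: μ(2) · d(192/2) = -1 · 12 = -12
  d = 3: μ(3) · d(192/3) = -1 · 7 = -7
  d = 4: μ(4) · d(192/4) = 0 · 10 = 0
  d = 6: μ(6) · d(192/6) = 1 · 6 = 6
  d = 8: μ(8) · d(192/8) = 0 · 8 = 0
  d = 12: μ(12) · d(192/12) = 0 · 5 = 0
  d = 16: μ(16) · d(192/16) = 0 · 6 = 0
  d = 24: μ(24) · d(192/24) = 0 · 4 = 0
  d = 32: μ(32) · d(192/32) = 0 · 4 = 0
  d = 48: μ(48) · d(192/48) = 0 · 3 = 0
  d = 64: μ(64) · d(192/64) = 0 · 2 = 0
  d = 96: μ(96) · d(192/96) = 0 · 2 = 0
  d = 192: μ(192) · d(192/192) = 0 · 1 = 0
Summing: (μ * d)(192) = 14 + -12 + -7 + 0 + 6 + 0 + 0 + 0 + 0 + 0 + 0 + 0 + 0 + 0 = 1.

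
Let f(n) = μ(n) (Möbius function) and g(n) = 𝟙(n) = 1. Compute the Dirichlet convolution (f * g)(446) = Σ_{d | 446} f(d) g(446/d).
(μ * 𝟙)(446) = 0

Divisors of 446: [1, 2, 223, 446]. For each d | 446:
  d = 1: μ(1) · 𝟙(446/1) = 1 · 1 = 1
  d = 2: μ(2) · 𝟙(446/2) = -1 · 1 = -1
  d = 223: μ(223) · 𝟙(446/223) = -1 · 1 = -1
  d = 446: μ(446) · 𝟙(446/446) = 1 · 1 = 1
Summing: (μ * 𝟙)(446) = 1 + -1 + -1 + 1 = 0.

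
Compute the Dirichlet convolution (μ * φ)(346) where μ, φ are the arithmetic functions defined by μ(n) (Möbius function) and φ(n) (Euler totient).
(μ * φ)(346) = 0

Divisors of 346: [1, 2, 173, 346]. For each d | 346:
  d = 1: μ(1) · φ(346/1) = 1 · 172 = 172
  d = 2: μ(2) · φ(346/2) = -1 · 172 = -172
  d = 173: μ(173) · φ(346/173) = -1 · 1 = -1
  d = 346: μ(346) · φ(346/346) = 1 · 1 = 1
Summing: (μ * φ)(346) = 172 + -172 + -1 + 1 = 0.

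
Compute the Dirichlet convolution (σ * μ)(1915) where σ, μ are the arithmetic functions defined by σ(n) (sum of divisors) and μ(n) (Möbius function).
(σ * μ)(1915) = 1915

Divisors of 1915: [1, 5, 383, 1915]. For each d | 1915:
  d = 1: σ(1) · μ(1915/1) = 1 · 1 = 1
  d = 5: σ(5) · μ(1915/5) = 6 · -1 = -6
  d = 383: σ(383) · μ(1915/383) = 384 · -1 = -384
  d = 1915: σ(1915) · μ(1915/1915) = 2304 · 1 = 2304
Summing: (σ * μ)(1915) = 1 + -6 + -384 + 2304 = 1915.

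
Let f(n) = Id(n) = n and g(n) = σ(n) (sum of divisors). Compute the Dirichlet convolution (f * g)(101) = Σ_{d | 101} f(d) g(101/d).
(Id * σ)(101) = 203

Divisors of 101: [1, 101]. For each d | 101:
  d = 1: Id(1) · σ(101/1) = 1 · 102 = 102
  d = 101: Id(101) · σ(101/101) = 101 · 1 = 101
Summing: (Id * σ)(101) = 102 + 101 = 203.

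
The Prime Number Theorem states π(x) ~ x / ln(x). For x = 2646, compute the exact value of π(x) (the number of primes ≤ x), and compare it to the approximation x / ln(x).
π(2646) = 382;  x/ln(x) ≈ 335.75;  relative error ≈ 12.11%.

Directly count primes up to 2646: π(2646) = 382. The PNT approximation gives 2646/ln(2646) ≈ 2646/7.88080 ≈ 335.75. Relative error (π(x) − x/ln(x)) / π(x) ≈ 12.11%; the approximation is known to undercount slightly (Li(x) is a better estimate).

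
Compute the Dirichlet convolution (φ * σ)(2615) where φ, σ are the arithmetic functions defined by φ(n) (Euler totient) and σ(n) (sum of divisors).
(φ * σ)(2615) = 10460

Divisors of 2615: [1, 5, 523, 2615]. For each d | 2615:
  d = 1: φ(1) · σ(2615/1) = 1 · 3144 = 3144
  d = 5: φ(5) · σ(2615/5) = 4 · 524 = 2096
  d = 523: φ(523) · σ(2615/523) = 522 · 6 = 3132
  d = 2615: φ(2615) · σ(2615/2615) = 2088 · 1 = 2088
Summing: (φ * σ)(2615) = 3144 + 2096 + 3132 + 2088 = 10460.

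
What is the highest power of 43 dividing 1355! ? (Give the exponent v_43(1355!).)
v_43(1355!) = 31

Legendre's formula: v_p(n!) = Σ_{k ≥ 1} ⌊n / p^k⌋. For p = 43, n = 1355, the terms are:
  ⌊1355/43^1⌋ = ⌊1355/43⌋ = 31
(the next term ⌊1355/43^2⌋ = 0, terminating the sum). Summing: v_43(1355!) = 31 = 31.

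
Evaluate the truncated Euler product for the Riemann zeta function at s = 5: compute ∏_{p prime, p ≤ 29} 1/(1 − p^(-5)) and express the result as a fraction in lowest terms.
∏ = 1706768644476839297326853940371821133625/1645986201084174767898449645913882788864

The primes p ≤ 29 are [2, 3, 5, 7, 11, 13, 17, 19, 23, 29]. For each prime, (1 − 1/p^5)^(-1) = p^5 / (p^5 − 1). The product is (1 − 1/2^5)^(-1), (1 − 1/3^5)^(-1), (1 − 1/5^5)^(-1), (1 − 1/7^5)^(-1), (1 − 1/11^5)^(-1), (1 − 1/13^5)^(-1), (1 − 1/17^5)^(-1), (1 − 1/19^5)^(-1), (1 − 1/23^5)^(-1), (1 − 1/29^5)^(-1) = ∏ p^5 / (p^5 − 1) = 1706768644476839297326853940371821133625/1645986201084174767898449645913882788864.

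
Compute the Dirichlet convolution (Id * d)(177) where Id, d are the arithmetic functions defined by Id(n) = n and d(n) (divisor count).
(Id * d)(177) = 305

Divisors of 177: [1, 3, 59, 177]. For each d | 177:
  d = 1: Id(1) · d(177/1) = 1 · 4 = 4
  d = 3: Id(3) · d(177/3) = 3 · 2 = 6
  d = 59: Id(59) · d(177/59) = 59 · 2 = 118
  d = 177: Id(177) · d(177/177) = 177 · 1 = 177
Summing: (Id * d)(177) = 4 + 6 + 118 + 177 = 305.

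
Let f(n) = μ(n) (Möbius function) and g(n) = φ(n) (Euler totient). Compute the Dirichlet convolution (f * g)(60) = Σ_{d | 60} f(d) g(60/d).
(μ * φ)(60) = 3

Divisors of 60: [1, 2, 3, 4, 5, 6, 10, 12, 15, 20, 30, 60]. For each d | 60:
  d = 1: μ(1) · φ(60/1) = 1 · 16 = 16
  d = 2: μ(2) · φ(60/2) = -1 · 8 = -8
  d = 3: μ(3) · φ(60/3) = -1 · 8 = -8
  d = 4: μ(4) · φ(60/4) = 0 · 8 = 0
  d = 5: μ(5) · φ(60/5) = -1 · 4 = -4
  d = 6: μ(6) · φ(60/6) = 1 · 4 = 4
  d = 10: μ(10) · φ(60/10) = 1 · 2 = 2
  d = 12: μ(12) · φ(60/12) = 0 · 4 = 0
  d = 15: μ(15) · φ(60/15) = 1 · 2 = 2
  d = 20: μ(20) · φ(60/20) = 0 · 2 = 0
  d = 30: μ(30) · φ(60/30) = -1 · 1 = -1
  d = 60: μ(60) · φ(60/60) = 0 · 1 = 0
Summing: (μ * φ)(60) = 16 + -8 + -8 + 0 + -4 + 4 + 2 + 0 + 2 + 0 + -1 + 0 = 3.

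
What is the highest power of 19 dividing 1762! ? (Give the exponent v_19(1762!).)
v_19(1762!) = 96

Legendre's formula: v_p(n!) = Σ_{k ≥ 1} ⌊n / p^k⌋. For p = 19, n = 1762, the terms are:
  ⌊1762/19^1⌋ = ⌊1762/19⌋ = 92
  ⌊1762/19^2⌋ = ⌊1762/361⌋ = 4
(the next term ⌊1762/19^3⌋ = 0, terminating the sum). Summing: v_19(1762!) = 92 + 4 = 96.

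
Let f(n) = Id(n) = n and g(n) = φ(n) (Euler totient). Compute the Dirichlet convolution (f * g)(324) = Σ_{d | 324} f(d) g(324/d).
(Id * φ)(324) = 2376

Divisors of 324: [1, 2, 3, 4, 6, 9, 12, 18, 27, 36, 54, 81, 108, 162, 324]. For each d | 324:
  d = 1: Id(1) · φ(324/1) = 1 · 108 = 108
  d = 2: Id(2) · φ(324/2) = 2 · 54 = 108
  d = 3: Id(3) · φ(324/3) = 3 · 36 = 108
  d = 4: Id(4) · φ(324/4) = 4 · 54 = 216
  d = 6: Id(6) · φ(324/6) = 6 · 18 = 108
  d = 9: Id(9) · φ(324/9) = 9 · 12 = 108
  d = 12: Id(12) · φ(324/12) = 12 · 18 = 216
  d = 18: Id(18) · φ(324/18) = 18 · 6 = 108
  d = 27: Id(27) · φ(324/27) = 27 · 4 = 108
  d = 36: Id(36) · φ(324/36) = 36 · 6 = 216
  d = 54: Id(54) · φ(324/54) = 54 · 2 = 108
  d = 81: Id(81) · φ(324/81) = 81 · 2 = 162
  d = 108: Id(108) · φ(324/108) = 108 · 2 = 216
  d = 162: Id(162) · φ(324/162) = 162 · 1 = 162
  d = 324: Id(324) · φ(324/324) = 324 · 1 = 324
Summing: (Id * φ)(324) = 108 + 108 + 108 + 216 + 108 + 108 + 216 + 108 + 108 + 216 + 108 + 162 + 216 + 162 + 324 = 2376.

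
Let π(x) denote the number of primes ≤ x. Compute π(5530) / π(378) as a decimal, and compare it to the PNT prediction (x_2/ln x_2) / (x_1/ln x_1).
π(5530)/π(378) = 731/74 ≈ 9.8784;  PNT prediction ≈ 10.0749.

π(378) = 74 and π(5530) = 731, so π(5530)/π(378) ≈ 9.8784. The PNT-predicted ratio is (5530/ln(5530)) / (378/ln(378)) ≈ 10.0749. The two agree to within a few percent, as expected.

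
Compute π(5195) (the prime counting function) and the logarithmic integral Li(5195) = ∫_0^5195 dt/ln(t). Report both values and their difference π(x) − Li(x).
π(5195) = 691;  Li(5195) ≈ 707.12;  π(x) − Li(x) ≈ -16.12.

Direct count of primes ≤ 5195 gives π(5195) = 691. Numerical evaluation of the logarithmic integral gives Li(5195) ≈ 707.12. The difference π(x) − Li(x) ≈ -16.12 is typically negative for small/moderate x (Li(x) overestimates), though Littlewood's theorem shows this sign changes infinitely often.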